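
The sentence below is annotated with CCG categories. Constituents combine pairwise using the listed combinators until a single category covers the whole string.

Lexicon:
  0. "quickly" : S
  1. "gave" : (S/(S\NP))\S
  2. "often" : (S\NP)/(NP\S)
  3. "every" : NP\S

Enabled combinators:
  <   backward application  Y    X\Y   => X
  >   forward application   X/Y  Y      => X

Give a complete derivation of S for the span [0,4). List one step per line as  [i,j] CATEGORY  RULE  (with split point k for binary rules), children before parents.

[0,4] S   >
  [0,2] S/(S\NP)   <
    [0,1] "quickly" : S
    [1,2] "gave" : (S/(S\NP))\S
  [2,4] S\NP   >
    [2,3] "often" : (S\NP)/(NP\S)
    [3,4] "every" : NP\S

[0,1] S  lex  "quickly"
[1,2] (S/(S\NP))\S  lex  "gave"
[0,2] S/(S\NP)  <  k=1
[2,3] (S\NP)/(NP\S)  lex  "often"
[3,4] NP\S  lex  "every"
[2,4] S\NP  >  k=3
[0,4] S  >  k=2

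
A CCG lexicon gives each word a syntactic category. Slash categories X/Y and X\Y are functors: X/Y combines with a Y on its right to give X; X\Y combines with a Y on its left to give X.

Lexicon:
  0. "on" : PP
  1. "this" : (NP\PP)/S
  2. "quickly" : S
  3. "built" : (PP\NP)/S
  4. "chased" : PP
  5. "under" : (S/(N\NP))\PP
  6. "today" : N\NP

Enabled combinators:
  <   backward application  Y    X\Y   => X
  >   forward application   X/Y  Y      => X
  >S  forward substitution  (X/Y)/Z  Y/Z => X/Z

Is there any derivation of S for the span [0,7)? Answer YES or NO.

PP (NP\PP)/S S (PP\NP)/S PP (S/(N\NP))\PP N\NP
CKY chart[0,7] = {PP}; S ∉ chart

NO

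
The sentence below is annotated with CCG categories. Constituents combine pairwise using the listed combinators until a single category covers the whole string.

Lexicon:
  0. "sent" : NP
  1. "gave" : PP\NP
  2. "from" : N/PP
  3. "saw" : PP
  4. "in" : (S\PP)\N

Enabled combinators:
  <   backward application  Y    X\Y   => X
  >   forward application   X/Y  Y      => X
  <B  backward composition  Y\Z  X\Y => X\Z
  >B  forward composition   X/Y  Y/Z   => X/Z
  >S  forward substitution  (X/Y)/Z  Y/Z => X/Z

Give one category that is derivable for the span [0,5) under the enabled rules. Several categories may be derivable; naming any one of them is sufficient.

S

[0,5] S   <
  [0,2] PP   <
    [0,1] "sent" : NP
    [1,2] "gave" : PP\NP
  [2,5] S\PP   <
    [2,4] N   >
      [2,3] "from" : N/PP
      [3,4] "saw" : PP
    [4,5] "in" : (S\PP)\N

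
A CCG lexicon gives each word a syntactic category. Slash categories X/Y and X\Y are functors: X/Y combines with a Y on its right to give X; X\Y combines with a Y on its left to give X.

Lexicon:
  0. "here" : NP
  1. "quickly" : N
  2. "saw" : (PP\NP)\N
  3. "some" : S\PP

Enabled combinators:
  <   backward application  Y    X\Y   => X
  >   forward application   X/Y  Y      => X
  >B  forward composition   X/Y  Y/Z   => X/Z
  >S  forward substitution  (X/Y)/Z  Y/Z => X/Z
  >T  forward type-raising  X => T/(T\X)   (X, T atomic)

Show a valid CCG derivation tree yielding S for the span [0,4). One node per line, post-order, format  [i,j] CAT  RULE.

[0,4] S   <
  [0,3] PP   >
    [0,1] PP/(PP\NP)   >T
      [0,1] "here" : NP
    [1,3] PP\NP   <
      [1,2] "quickly" : N
      [2,3] "saw" : (PP\NP)\N
  [3,4] "some" : S\PP

[0,1] NP  lex  "here"
[0,1] PP/(PP\NP)  >T
[1,2] N  lex  "quickly"
[2,3] (PP\NP)\N  lex  "saw"
[1,3] PP\NP  <  k=2
[0,3] PP  >  k=1
[3,4] S\PP  lex  "some"
[0,4] S  <  k=3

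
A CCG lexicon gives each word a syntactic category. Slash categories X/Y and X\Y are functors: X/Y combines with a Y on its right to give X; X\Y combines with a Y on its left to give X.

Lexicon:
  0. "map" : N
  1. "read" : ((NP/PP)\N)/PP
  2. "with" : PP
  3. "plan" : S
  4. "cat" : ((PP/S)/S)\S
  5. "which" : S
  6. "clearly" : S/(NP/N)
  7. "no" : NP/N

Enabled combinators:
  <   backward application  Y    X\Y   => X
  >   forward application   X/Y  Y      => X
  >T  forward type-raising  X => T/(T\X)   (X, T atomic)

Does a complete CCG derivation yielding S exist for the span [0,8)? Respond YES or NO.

NO

N ((NP/PP)\N)/PP PP S ((PP/S)/S)\S S S/(NP/N) NP/N
CKY chart[0,8] = {N/(N\NP), NP, NP/(NP\NP), PP/(PP\NP), S/(S\NP)}; S ∉ chart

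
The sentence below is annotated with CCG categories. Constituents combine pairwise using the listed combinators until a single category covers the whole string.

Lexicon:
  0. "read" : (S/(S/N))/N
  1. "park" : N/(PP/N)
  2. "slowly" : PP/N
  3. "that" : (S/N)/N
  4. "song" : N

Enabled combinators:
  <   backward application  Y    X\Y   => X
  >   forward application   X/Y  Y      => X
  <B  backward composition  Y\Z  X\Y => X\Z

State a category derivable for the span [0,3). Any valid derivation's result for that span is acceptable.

[0,5] S   >
  [0,3] S/(S/N)   >
    [0,1] "read" : (S/(S/N))/N
    [1,3] N   >
      [1,2] "park" : N/(PP/N)
      [2,3] "slowly" : PP/N
  [3,5] S/N   >
    [3,4] "that" : (S/N)/N
    [4,5] "song" : N

S/(S/N)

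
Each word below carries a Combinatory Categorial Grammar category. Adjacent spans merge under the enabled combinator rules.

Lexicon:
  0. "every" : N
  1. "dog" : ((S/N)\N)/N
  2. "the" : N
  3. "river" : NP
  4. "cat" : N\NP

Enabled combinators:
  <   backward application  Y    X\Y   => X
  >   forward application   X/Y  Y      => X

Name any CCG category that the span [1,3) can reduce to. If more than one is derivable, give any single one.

[0,5] S   >
  [0,3] S/N   <
    [0,1] "every" : N
    [1,3] (S/N)\N   >
      [1,2] "dog" : ((S/N)\N)/N
      [2,3] "the" : N
  [3,5] N   <
    [3,4] "river" : NP
    [4,5] "cat" : N\NP

(S/N)\N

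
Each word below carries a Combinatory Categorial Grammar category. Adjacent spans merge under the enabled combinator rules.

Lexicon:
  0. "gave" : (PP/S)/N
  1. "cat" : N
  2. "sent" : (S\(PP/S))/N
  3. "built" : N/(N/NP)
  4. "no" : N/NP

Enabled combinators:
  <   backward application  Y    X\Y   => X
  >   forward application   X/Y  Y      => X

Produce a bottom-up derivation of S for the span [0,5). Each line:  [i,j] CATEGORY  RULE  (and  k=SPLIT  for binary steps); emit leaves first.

[0,5] S   <
  [0,2] PP/S   >
    [0,1] "gave" : (PP/S)/N
    [1,2] "cat" : N
  [2,5] S\(PP/S)   >
    [2,3] "sent" : (S\(PP/S))/N
    [3,5] N   >
      [3,4] "built" : N/(N/NP)
      [4,5] "no" : N/NP

[0,1] (PP/S)/N  lex  "gave"
[1,2] N  lex  "cat"
[0,2] PP/S  >  k=1
[2,3] (S\(PP/S))/N  lex  "sent"
[3,4] N/(N/NP)  lex  "built"
[4,5] N/NP  lex  "no"
[3,5] N  >  k=4
[2,5] S\(PP/S)  >  k=3
[0,5] S  <  k=2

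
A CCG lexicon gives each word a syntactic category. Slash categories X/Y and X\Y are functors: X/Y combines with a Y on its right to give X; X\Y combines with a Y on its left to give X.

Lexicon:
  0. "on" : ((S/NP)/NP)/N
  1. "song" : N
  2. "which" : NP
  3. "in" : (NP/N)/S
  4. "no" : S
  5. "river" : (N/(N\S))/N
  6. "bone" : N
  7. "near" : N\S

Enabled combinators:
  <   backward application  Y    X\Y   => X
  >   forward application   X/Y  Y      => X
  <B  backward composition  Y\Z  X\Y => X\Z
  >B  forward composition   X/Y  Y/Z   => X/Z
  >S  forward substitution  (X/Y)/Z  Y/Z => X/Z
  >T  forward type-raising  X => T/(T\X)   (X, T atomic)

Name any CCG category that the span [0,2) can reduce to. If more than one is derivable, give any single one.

(S/NP)/NP

[0,8] S   >
  [0,3] S/NP   >
    [0,2] (S/NP)/NP   >
      [0,1] "on" : ((S/NP)/NP)/N
      [1,2] "song" : N
    [2,3] "which" : NP
  [3,8] NP   >
    [3,5] NP/N   >
      [3,4] "in" : (NP/N)/S
      [4,5] "no" : S
    [5,8] N   >
      [5,7] N/(N\S)   >
        [5,6] "river" : (N/(N\S))/N
        [6,7] "bone" : N
      [7,8] "near" : N\S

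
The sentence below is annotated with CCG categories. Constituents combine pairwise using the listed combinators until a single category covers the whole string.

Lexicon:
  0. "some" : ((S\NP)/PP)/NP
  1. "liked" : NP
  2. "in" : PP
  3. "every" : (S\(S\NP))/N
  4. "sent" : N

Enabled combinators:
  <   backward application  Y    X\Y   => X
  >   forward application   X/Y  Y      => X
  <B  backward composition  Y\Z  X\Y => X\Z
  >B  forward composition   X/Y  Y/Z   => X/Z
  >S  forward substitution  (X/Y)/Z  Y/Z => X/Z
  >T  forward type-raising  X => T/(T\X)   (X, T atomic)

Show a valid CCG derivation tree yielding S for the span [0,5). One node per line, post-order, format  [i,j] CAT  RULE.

[0,1] ((S\NP)/PP)/NP  lex  "some"
[1,2] NP  lex  "liked"
[0,2] (S\NP)/PP  >  k=1
[2,3] PP  lex  "in"
[0,3] S\NP  >  k=2
[3,4] (S\(S\NP))/N  lex  "every"
[4,5] N  lex  "sent"
[3,5] S\(S\NP)  >  k=4
[0,5] S  <  k=3

[0,5] S   <
  [0,3] S\NP   >
    [0,2] (S\NP)/PP   >
      [0,1] "some" : ((S\NP)/PP)/NP
      [1,2] "liked" : NP
    [2,3] "in" : PP
  [3,5] S\(S\NP)   >
    [3,4] "every" : (S\(S\NP))/N
    [4,5] "sent" : N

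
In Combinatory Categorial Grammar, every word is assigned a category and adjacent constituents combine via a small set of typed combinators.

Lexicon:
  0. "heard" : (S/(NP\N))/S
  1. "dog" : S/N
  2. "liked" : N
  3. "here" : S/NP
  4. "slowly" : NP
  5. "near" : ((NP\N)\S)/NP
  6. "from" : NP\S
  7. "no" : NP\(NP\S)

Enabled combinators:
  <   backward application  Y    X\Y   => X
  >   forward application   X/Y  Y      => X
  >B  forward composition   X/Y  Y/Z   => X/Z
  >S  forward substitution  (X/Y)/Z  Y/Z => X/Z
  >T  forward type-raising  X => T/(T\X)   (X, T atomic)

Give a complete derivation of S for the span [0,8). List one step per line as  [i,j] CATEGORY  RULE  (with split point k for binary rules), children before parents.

[0,1] (S/(NP\N))/S  lex  "heard"
[1,2] S/N  lex  "dog"
[2,3] N  lex  "liked"
[1,3] S  >  k=2
[0,3] S/(NP\N)  >  k=1
[3,4] S/NP  lex  "here"
[4,5] NP  lex  "slowly"
[3,5] S  >  k=4
[5,6] ((NP\N)\S)/NP  lex  "near"
[6,7] NP\S  lex  "from"
[7,8] NP\(NP\S)  lex  "no"
[6,8] NP  <  k=7
[5,8] (NP\N)\S  >  k=6
[3,8] NP\N  <  k=5
[0,8] S  >  k=3

[0,8] S   >
  [0,3] S/(NP\N)   >
    [0,1] "heard" : (S/(NP\N))/S
    [1,3] S   >
      [1,2] "dog" : S/N
      [2,3] "liked" : N
  [3,8] NP\N   <
    [3,5] S   >
      [3,4] "here" : S/NP
      [4,5] "slowly" : NP
    [5,8] (NP\N)\S   >
      [5,6] "near" : ((NP\N)\S)/NP
      [6,8] NP   <
        [6,7] "from" : NP\S
        [7,8] "no" : NP\(NP\S)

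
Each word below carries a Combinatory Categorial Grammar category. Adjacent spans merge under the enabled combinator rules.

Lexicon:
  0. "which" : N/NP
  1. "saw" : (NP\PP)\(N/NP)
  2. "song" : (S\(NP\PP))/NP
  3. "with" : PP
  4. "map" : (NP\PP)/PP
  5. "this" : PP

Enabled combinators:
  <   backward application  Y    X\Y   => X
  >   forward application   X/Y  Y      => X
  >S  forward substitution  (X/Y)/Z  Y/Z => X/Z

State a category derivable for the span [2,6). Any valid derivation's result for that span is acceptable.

S\(NP\PP)

[0,6] S   <
  [0,2] NP\PP   <
    [0,1] "which" : N/NP
    [1,2] "saw" : (NP\PP)\(N/NP)
  [2,6] S\(NP\PP)   >
    [2,3] "song" : (S\(NP\PP))/NP
    [3,6] NP   <
      [3,4] "with" : PP
      [4,6] NP\PP   >
        [4,5] "map" : (NP\PP)/PP
        [5,6] "this" : PP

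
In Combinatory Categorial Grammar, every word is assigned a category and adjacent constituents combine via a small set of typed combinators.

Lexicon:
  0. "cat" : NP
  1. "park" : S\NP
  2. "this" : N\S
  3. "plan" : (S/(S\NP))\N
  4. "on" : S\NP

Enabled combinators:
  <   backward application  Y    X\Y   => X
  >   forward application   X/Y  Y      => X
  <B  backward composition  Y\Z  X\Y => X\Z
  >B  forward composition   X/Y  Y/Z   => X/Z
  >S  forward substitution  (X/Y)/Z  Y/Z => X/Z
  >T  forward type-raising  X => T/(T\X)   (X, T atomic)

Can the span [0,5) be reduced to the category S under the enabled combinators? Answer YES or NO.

[0,5] S   >
  [0,4] S/(S\NP)   <
    [0,3] N   <
      [0,2] S   <
        [0,1] "cat" : NP
        [1,2] "park" : S\NP
      [2,3] "this" : N\S
    [3,4] "plan" : (S/(S\NP))\N
  [4,5] "on" : S\NP

YES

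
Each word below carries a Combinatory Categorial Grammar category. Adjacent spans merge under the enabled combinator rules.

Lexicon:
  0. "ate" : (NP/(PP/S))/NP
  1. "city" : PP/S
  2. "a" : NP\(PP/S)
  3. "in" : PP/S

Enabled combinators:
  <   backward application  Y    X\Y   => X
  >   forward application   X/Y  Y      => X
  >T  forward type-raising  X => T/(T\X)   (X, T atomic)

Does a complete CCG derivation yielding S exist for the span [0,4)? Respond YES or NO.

NO

(NP/(PP/S))/NP PP/S NP\(PP/S) PP/S
CKY chart[0,4] = {N/(N\NP), NP, NP/(NP\NP), PP/(PP\NP), S/(S\NP)}; S ∉ chart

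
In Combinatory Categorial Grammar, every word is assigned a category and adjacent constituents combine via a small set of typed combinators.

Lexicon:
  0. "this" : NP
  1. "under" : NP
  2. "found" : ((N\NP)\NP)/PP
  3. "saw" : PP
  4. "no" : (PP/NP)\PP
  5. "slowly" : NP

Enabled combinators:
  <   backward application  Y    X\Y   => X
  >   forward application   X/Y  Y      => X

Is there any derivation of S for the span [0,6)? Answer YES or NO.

NO

NP NP ((N\NP)\NP)/PP PP (PP/NP)\PP NP
CKY chart[0,6] = {N}; S ∉ chart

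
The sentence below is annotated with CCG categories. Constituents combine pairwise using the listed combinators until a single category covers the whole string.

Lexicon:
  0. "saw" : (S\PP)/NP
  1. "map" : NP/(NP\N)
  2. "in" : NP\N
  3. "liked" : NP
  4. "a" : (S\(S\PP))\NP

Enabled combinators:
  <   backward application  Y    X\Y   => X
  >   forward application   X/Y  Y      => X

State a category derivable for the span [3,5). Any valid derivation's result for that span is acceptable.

S\(S\PP)

[0,5] S   <
  [0,3] S\PP   >
    [0,1] "saw" : (S\PP)/NP
    [1,3] NP   >
      [1,2] "map" : NP/(NP\N)
      [2,3] "in" : NP\N
  [3,5] S\(S\PP)   <
    [3,4] "liked" : NP
    [4,5] "a" : (S\(S\PP))\NP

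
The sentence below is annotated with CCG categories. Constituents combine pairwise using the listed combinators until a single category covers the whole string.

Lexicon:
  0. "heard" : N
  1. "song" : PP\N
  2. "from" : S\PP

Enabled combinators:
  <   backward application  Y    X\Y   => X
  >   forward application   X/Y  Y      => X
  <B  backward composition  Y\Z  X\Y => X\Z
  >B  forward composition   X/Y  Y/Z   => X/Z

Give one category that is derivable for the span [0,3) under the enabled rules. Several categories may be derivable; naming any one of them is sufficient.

S

[0,3] S   <
  [0,2] PP   <
    [0,1] "heard" : N
    [1,2] "song" : PP\N
  [2,3] "from" : S\PP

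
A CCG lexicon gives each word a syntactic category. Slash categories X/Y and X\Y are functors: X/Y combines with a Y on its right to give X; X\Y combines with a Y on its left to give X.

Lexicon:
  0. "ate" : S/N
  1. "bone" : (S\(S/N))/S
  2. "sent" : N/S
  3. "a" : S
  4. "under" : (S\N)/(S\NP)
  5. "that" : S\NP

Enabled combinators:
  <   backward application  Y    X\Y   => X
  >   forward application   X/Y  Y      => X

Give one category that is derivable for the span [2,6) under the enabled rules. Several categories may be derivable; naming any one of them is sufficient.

S

[0,6] S   <
  [0,1] "ate" : S/N
  [1,6] S\(S/N)   >
    [1,2] "bone" : (S\(S/N))/S
    [2,6] S   <
      [2,4] N   >
        [2,3] "sent" : N/S
        [3,4] "a" : S
      [4,6] S\N   >
        [4,5] "under" : (S\N)/(S\NP)
        [5,6] "that" : S\NP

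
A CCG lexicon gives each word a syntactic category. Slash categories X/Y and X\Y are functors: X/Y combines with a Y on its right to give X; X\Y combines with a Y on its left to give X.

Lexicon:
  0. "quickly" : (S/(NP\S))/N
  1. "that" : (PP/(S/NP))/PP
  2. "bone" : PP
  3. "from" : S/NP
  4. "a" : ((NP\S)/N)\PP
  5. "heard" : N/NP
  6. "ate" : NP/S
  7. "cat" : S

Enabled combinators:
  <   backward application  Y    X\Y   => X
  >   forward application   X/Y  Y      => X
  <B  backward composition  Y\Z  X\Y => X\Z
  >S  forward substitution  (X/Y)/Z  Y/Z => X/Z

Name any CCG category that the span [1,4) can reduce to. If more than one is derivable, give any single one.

PP

[0,8] S   >
  [0,5] S/N   >S
    [0,1] "quickly" : (S/(NP\S))/N
    [1,5] (NP\S)/N   <
      [1,4] PP   >
        [1,3] PP/(S/NP)   >
          [1,2] "that" : (PP/(S/NP))/PP
          [2,3] "bone" : PP
        [3,4] "from" : S/NP
      [4,5] "a" : ((NP\S)/N)\PP
  [5,8] N   >
    [5,6] "heard" : N/NP
    [6,8] NP   >
      [6,7] "ate" : NP/S
      [7,8] "cat" : S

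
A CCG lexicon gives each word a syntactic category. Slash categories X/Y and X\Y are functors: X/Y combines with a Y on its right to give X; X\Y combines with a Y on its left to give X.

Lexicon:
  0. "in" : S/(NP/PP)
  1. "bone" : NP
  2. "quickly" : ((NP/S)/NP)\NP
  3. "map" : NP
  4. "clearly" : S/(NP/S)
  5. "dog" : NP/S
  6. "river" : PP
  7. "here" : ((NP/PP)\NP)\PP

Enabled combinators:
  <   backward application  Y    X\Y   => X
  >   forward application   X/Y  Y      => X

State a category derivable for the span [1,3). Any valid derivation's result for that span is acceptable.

(NP/S)/NP

[0,8] S   >
  [0,1] "in" : S/(NP/PP)
  [1,8] NP/PP   <
    [1,6] NP   >
      [1,4] NP/S   >
        [1,3] (NP/S)/NP   <
          [1,2] "bone" : NP
          [2,3] "quickly" : ((NP/S)/NP)\NP
        [3,4] "map" : NP
      [4,6] S   >
        [4,5] "clearly" : S/(NP/S)
        [5,6] "dog" : NP/S
    [6,8] (NP/PP)\NP   <
      [6,7] "river" : PP
      [7,8] "here" : ((NP/PP)\NP)\PP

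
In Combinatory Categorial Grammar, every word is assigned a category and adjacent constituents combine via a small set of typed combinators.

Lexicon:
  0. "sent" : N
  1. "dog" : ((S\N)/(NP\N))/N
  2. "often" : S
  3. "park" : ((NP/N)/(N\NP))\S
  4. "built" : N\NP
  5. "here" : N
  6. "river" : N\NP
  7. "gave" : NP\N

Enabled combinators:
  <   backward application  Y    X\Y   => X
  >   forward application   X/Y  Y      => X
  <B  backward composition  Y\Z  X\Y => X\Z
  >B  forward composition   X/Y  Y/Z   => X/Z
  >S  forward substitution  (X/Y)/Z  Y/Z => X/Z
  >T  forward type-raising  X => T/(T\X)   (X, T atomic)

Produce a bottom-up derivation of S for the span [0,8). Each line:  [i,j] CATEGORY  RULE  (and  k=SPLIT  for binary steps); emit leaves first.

[0,8] S   <
  [0,1] "sent" : N
  [1,8] S\N   >
    [1,7] (S\N)/(NP\N)   >
      [1,2] "dog" : ((S\N)/(NP\N))/N
      [2,7] N   <
        [2,6] NP   >
          [2,5] NP/N   >
            [2,4] (NP/N)/(N\NP)   <
              [2,3] "often" : S
              [3,4] "park" : ((NP/N)/(N\NP))\S
            [4,5] "built" : N\NP
          [5,6] "here" : N
        [6,7] "river" : N\NP
    [7,8] "gave" : NP\N

[0,1] N  lex  "sent"
[1,2] ((S\N)/(NP\N))/N  lex  "dog"
[2,3] S  lex  "often"
[3,4] ((NP/N)/(N\NP))\S  lex  "park"
[2,4] (NP/N)/(N\NP)  <  k=3
[4,5] N\NP  lex  "built"
[2,5] NP/N  >  k=4
[5,6] N  lex  "here"
[2,6] NP  >  k=5
[6,7] N\NP  lex  "river"
[2,7] N  <  k=6
[1,7] (S\N)/(NP\N)  >  k=2
[7,8] NP\N  lex  "gave"
[1,8] S\N  >  k=7
[0,8] S  <  k=1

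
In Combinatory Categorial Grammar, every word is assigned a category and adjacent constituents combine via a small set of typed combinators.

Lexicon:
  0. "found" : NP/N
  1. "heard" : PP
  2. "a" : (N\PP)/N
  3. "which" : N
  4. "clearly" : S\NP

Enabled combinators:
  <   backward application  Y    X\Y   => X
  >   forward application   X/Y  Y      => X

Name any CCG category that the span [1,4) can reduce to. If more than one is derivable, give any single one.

N

[0,5] S   <
  [0,4] NP   >
    [0,1] "found" : NP/N
    [1,4] N   <
      [1,2] "heard" : PP
      [2,4] N\PP   >
        [2,3] "a" : (N\PP)/N
        [3,4] "which" : N
  [4,5] "clearly" : S\NP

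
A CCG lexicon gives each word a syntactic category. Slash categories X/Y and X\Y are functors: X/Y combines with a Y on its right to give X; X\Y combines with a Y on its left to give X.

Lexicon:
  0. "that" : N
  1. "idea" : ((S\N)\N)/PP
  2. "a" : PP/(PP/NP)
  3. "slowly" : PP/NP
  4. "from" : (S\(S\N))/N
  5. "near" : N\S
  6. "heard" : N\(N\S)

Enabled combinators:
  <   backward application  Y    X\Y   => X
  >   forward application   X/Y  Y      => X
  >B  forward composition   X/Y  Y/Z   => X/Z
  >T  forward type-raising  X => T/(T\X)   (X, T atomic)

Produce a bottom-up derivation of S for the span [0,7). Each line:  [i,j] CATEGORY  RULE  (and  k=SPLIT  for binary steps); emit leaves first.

[0,7] S   <
  [0,4] S\N   <
    [0,1] "that" : N
    [1,4] (S\N)\N   >
      [1,2] "idea" : ((S\N)\N)/PP
      [2,4] PP   >
        [2,3] "a" : PP/(PP/NP)
        [3,4] "slowly" : PP/NP
  [4,7] S\(S\N)   >
    [4,5] "from" : (S\(S\N))/N
    [5,7] N   <
      [5,6] "near" : N\S
      [6,7] "heard" : N\(N\S)

[0,1] N  lex  "that"
[1,2] ((S\N)\N)/PP  lex  "idea"
[2,3] PP/(PP/NP)  lex  "a"
[3,4] PP/NP  lex  "slowly"
[2,4] PP  >  k=3
[1,4] (S\N)\N  >  k=2
[0,4] S\N  <  k=1
[4,5] (S\(S\N))/N  lex  "from"
[5,6] N\S  lex  "near"
[6,7] N\(N\S)  lex  "heard"
[5,7] N  <  k=6
[4,7] S\(S\N)  >  k=5
[0,7] S  <  k=4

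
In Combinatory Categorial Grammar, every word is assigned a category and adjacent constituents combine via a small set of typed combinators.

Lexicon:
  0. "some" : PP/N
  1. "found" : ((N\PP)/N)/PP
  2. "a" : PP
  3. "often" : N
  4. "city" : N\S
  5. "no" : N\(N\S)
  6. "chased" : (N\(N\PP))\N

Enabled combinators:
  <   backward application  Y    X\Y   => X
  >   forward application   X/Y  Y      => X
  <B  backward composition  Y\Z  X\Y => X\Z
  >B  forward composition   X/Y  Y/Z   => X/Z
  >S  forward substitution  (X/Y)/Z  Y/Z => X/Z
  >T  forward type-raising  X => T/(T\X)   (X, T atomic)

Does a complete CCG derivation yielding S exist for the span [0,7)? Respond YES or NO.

PP/N ((N\PP)/N)/PP PP N N\S N\(N\S) (N\(N\PP))\N
CKY chart[0,7] = {N/(N\PP), NP/(NP\PP), PP, PP/(N\N), PP/(PP\PP), S/(S\PP)}; S ∉ chart

NO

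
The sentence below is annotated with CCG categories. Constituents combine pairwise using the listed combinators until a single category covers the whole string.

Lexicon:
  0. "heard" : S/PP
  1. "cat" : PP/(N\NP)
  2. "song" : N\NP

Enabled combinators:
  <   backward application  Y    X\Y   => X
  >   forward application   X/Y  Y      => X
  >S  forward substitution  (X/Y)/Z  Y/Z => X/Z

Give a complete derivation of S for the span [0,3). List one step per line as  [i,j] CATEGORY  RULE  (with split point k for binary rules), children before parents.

[0,3] S   >
  [0,1] "heard" : S/PP
  [1,3] PP   >
    [1,2] "cat" : PP/(N\NP)
    [2,3] "song" : N\NP

[0,1] S/PP  lex  "heard"
[1,2] PP/(N\NP)  lex  "cat"
[2,3] N\NP  lex  "song"
[1,3] PP  >  k=2
[0,3] S  >  k=1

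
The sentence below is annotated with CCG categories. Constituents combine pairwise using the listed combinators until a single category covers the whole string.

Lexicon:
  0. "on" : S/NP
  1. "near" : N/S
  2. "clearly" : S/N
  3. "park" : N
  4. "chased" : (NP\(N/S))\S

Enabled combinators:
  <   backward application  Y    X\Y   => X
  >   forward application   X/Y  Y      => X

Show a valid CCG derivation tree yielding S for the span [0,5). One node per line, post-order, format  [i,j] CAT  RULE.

[0,1] S/NP  lex  "on"
[1,2] N/S  lex  "near"
[2,3] S/N  lex  "clearly"
[3,4] N  lex  "park"
[2,4] S  >  k=3
[4,5] (NP\(N/S))\S  lex  "chased"
[2,5] NP\(N/S)  <  k=4
[1,5] NP  <  k=2
[0,5] S  >  k=1

[0,5] S   >
  [0,1] "on" : S/NP
  [1,5] NP   <
    [1,2] "near" : N/S
    [2,5] NP\(N/S)   <
      [2,4] S   >
        [2,3] "clearly" : S/N
        [3,4] "park" : N
      [4,5] "chased" : (NP\(N/S))\S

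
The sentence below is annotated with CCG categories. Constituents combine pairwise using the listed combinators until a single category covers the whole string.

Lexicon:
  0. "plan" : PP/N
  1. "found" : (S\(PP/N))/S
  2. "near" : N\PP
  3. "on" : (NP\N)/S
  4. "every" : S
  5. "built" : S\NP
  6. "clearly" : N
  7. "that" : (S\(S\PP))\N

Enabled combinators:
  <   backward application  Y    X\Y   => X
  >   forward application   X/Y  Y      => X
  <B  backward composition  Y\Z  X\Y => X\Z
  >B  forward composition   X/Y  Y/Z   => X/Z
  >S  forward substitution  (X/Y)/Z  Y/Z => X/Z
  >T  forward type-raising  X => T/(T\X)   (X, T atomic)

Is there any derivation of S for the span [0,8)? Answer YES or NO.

YES

[0,8] S   <
  [0,1] "plan" : PP/N
  [1,8] S\(PP/N)   >
    [1,2] "found" : (S\(PP/N))/S
    [2,8] S   <
      [2,6] S\PP   <B
        [2,5] NP\PP   <B
          [2,3] "near" : N\PP
          [3,5] NP\N   >
            [3,4] "on" : (NP\N)/S
            [4,5] "every" : S
        [5,6] "built" : S\NP
      [6,8] S\(S\PP)   <
        [6,7] "clearly" : N
        [7,8] "that" : (S\(S\PP))\N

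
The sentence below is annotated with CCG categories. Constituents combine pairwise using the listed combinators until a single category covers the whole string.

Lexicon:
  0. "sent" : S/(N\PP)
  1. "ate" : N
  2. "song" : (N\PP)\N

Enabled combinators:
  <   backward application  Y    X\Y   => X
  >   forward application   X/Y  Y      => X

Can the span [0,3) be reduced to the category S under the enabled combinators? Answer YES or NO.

YES

[0,3] S   >
  [0,1] "sent" : S/(N\PP)
  [1,3] N\PP   <
    [1,2] "ate" : N
    [2,3] "song" : (N\PP)\N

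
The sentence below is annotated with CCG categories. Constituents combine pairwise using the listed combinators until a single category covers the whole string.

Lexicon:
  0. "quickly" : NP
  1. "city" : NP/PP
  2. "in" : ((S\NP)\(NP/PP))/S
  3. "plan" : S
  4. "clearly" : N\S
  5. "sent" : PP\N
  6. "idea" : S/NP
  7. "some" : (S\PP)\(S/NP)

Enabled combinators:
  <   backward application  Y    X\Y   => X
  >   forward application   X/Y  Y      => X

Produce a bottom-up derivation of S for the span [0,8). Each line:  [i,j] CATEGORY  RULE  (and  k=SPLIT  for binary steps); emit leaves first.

[0,8] S   <
  [0,6] PP   <
    [0,5] N   <
      [0,4] S   <
        [0,1] "quickly" : NP
        [1,4] S\NP   <
          [1,2] "city" : NP/PP
          [2,4] (S\NP)\(NP/PP)   >
            [2,3] "in" : ((S\NP)\(NP/PP))/S
            [3,4] "plan" : S
      [4,5] "clearly" : N\S
    [5,6] "sent" : PP\N
  [6,8] S\PP   <
    [6,7] "idea" : S/NP
    [7,8] "some" : (S\PP)\(S/NP)

[0,1] NP  lex  "quickly"
[1,2] NP/PP  lex  "city"
[2,3] ((S\NP)\(NP/PP))/S  lex  "in"
[3,4] S  lex  "plan"
[2,4] (S\NP)\(NP/PP)  >  k=3
[1,4] S\NP  <  k=2
[0,4] S  <  k=1
[4,5] N\S  lex  "clearly"
[0,5] N  <  k=4
[5,6] PP\N  lex  "sent"
[0,6] PP  <  k=5
[6,7] S/NP  lex  "idea"
[7,8] (S\PP)\(S/NP)  lex  "some"
[6,8] S\PP  <  k=7
[0,8] S  <  k=6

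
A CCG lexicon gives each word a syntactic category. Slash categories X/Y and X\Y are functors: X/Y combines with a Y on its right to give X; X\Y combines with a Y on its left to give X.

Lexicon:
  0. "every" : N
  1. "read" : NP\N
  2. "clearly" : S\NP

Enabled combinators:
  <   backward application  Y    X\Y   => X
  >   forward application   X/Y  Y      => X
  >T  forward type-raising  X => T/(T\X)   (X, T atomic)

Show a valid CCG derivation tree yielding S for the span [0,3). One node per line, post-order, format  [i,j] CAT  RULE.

[0,1] N  lex  "every"
[1,2] NP\N  lex  "read"
[0,2] NP  <  k=1
[2,3] S\NP  lex  "clearly"
[0,3] S  <  k=2

[0,3] S   <
  [0,2] NP   <
    [0,1] "every" : N
    [1,2] "read" : NP\N
  [2,3] "clearly" : S\NP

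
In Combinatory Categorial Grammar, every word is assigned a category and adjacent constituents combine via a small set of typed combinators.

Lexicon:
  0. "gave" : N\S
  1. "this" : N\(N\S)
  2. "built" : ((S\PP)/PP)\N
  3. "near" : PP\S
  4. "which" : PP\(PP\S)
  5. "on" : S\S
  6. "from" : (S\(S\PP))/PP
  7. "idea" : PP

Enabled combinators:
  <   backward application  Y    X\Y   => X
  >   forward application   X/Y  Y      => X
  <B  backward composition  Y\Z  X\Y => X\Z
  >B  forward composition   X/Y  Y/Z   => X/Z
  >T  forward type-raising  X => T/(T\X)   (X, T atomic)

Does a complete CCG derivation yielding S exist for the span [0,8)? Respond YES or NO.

[0,8] S   <
  [0,6] S\PP   <B
    [0,5] S\PP   >
      [0,3] (S\PP)/PP   <
        [0,2] N   <
          [0,1] "gave" : N\S
          [1,2] "this" : N\(N\S)
        [2,3] "built" : ((S\PP)/PP)\N
      [3,5] PP   <
        [3,4] "near" : PP\S
        [4,5] "which" : PP\(PP\S)
    [5,6] "on" : S\S
  [6,8] S\(S\PP)   >
    [6,7] "from" : (S\(S\PP))/PP
    [7,8] "idea" : PP

YES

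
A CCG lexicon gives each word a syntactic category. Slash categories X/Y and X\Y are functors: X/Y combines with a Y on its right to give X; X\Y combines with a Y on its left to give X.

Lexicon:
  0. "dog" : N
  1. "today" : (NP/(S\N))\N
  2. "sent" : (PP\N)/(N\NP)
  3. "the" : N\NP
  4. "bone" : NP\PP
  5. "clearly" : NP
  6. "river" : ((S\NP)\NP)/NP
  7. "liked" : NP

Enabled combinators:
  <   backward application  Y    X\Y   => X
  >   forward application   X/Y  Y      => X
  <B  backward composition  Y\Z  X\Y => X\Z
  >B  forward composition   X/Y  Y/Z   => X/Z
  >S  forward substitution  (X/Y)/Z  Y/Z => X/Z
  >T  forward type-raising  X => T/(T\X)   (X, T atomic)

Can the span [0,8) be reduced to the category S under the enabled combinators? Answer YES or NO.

NO

N (NP/(S\N))\N (PP\N)/(N\NP) N\NP NP\PP NP ((S\NP)\NP)/NP NP
CKY chart[0,8] = {N/(N\NP), NP, NP/(NP\NP), PP/(PP\NP), S/(S\NP)}; S ∉ chart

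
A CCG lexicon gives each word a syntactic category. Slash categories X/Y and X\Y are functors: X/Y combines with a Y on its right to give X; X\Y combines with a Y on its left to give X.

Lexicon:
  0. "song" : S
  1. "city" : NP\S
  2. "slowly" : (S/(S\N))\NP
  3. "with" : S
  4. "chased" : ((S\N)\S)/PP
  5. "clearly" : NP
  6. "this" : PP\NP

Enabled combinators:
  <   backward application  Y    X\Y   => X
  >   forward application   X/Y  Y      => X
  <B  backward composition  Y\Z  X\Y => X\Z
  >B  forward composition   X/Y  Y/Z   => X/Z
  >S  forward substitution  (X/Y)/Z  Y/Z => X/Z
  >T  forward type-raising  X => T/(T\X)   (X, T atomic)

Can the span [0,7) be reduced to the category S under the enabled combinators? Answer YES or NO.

[0,7] S   >
  [0,3] S/(S\N)   <
    [0,2] NP   >
      [0,1] NP/(NP\S)   >T
        [0,1] "song" : S
      [1,2] "city" : NP\S
    [2,3] "slowly" : (S/(S\N))\NP
  [3,7] S\N   <
    [3,4] "with" : S
    [4,7] (S\N)\S   >
      [4,5] "chased" : ((S\N)\S)/PP
      [5,7] PP   <
        [5,6] "clearly" : NP
        [6,7] "this" : PP\NP

YES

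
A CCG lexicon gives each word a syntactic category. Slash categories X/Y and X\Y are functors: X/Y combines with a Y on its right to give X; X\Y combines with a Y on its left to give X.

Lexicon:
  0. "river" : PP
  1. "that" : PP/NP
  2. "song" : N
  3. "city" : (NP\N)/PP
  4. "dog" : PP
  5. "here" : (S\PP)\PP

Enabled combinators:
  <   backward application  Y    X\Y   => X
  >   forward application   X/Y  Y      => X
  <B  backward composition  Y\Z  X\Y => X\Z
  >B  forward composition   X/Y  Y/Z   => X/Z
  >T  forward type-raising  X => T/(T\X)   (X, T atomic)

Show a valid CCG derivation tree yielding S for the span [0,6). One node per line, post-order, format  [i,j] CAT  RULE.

[0,1] PP  lex  "river"
[0,1] S/(S\PP)  >T
[1,2] PP/NP  lex  "that"
[2,3] N  lex  "song"
[3,4] (NP\N)/PP  lex  "city"
[4,5] PP  lex  "dog"
[3,5] NP\N  >  k=4
[2,5] NP  <  k=3
[1,5] PP  >  k=2
[5,6] (S\PP)\PP  lex  "here"
[1,6] S\PP  <  k=5
[0,6] S  >  k=1

[0,6] S   >
  [0,1] S/(S\PP)   >T
    [0,1] "river" : PP
  [1,6] S\PP   <
    [1,5] PP   >
      [1,2] "that" : PP/NP
      [2,5] NP   <
        [2,3] "song" : N
        [3,5] NP\N   >
          [3,4] "city" : (NP\N)/PP
          [4,5] "dog" : PP
    [5,6] "here" : (S\PP)\PP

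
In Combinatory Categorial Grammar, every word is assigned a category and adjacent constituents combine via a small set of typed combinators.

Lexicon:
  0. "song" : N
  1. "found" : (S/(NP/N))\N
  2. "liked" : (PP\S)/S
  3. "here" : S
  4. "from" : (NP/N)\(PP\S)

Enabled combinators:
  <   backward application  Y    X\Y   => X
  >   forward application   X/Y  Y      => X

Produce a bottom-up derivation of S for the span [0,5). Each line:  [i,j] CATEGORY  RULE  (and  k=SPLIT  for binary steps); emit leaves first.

[0,5] S   >
  [0,2] S/(NP/N)   <
    [0,1] "song" : N
    [1,2] "found" : (S/(NP/N))\N
  [2,5] NP/N   <
    [2,4] PP\S   >
      [2,3] "liked" : (PP\S)/S
      [3,4] "here" : S
    [4,5] "from" : (NP/N)\(PP\S)

[0,1] N  lex  "song"
[1,2] (S/(NP/N))\N  lex  "found"
[0,2] S/(NP/N)  <  k=1
[2,3] (PP\S)/S  lex  "liked"
[3,4] S  lex  "here"
[2,4] PP\S  >  k=3
[4,5] (NP/N)\(PP\S)  lex  "from"
[2,5] NP/N  <  k=4
[0,5] S  >  k=2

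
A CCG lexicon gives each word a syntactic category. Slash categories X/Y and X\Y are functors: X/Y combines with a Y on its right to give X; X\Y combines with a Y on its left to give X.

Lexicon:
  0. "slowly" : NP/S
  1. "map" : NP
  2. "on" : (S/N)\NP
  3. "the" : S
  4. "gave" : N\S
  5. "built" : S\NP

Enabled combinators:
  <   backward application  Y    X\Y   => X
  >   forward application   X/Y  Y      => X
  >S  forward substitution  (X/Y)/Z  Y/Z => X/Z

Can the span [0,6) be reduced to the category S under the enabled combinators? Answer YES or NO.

YES

[0,6] S   <
  [0,5] NP   >
    [0,1] "slowly" : NP/S
    [1,5] S   >
      [1,3] S/N   <
        [1,2] "map" : NP
        [2,3] "on" : (S/N)\NP
      [3,5] N   <
        [3,4] "the" : S
        [4,5] "gave" : N\S
  [5,6] "built" : S\NP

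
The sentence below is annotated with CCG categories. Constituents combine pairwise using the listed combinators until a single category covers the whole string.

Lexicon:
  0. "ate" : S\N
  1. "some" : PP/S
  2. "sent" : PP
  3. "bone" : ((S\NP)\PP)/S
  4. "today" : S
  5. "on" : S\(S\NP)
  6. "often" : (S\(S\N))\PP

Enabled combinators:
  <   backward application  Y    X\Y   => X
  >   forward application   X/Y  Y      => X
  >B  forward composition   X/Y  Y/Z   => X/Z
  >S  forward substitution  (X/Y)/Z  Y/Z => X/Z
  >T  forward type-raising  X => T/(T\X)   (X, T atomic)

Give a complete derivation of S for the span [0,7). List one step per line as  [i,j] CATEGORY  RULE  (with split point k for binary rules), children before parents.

[0,7] S   <
  [0,1] "ate" : S\N
  [1,7] S\(S\N)   <
    [1,6] PP   >
      [1,2] "some" : PP/S
      [2,6] S   <
        [2,5] S\NP   <
          [2,3] "sent" : PP
          [3,5] (S\NP)\PP   >
            [3,4] "bone" : ((S\NP)\PP)/S
            [4,5] "today" : S
        [5,6] "on" : S\(S\NP)
    [6,7] "often" : (S\(S\N))\PP

[0,1] S\N  lex  "ate"
[1,2] PP/S  lex  "some"
[2,3] PP  lex  "sent"
[3,4] ((S\NP)\PP)/S  lex  "bone"
[4,5] S  lex  "today"
[3,5] (S\NP)\PP  >  k=4
[2,5] S\NP  <  k=3
[5,6] S\(S\NP)  lex  "on"
[2,6] S  <  k=5
[1,6] PP  >  k=2
[6,7] (S\(S\N))\PP  lex  "often"
[1,7] S\(S\N)  <  k=6
[0,7] S  <  k=1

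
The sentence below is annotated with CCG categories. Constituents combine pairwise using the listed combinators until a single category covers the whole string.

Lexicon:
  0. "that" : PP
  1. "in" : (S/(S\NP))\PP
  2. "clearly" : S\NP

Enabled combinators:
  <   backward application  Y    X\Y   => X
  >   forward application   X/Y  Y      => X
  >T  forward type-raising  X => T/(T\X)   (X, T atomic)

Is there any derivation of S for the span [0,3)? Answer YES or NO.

YES

[0,3] S   >
  [0,2] S/(S\NP)   <
    [0,1] "that" : PP
    [1,2] "in" : (S/(S\NP))\PP
  [2,3] "clearly" : S\NP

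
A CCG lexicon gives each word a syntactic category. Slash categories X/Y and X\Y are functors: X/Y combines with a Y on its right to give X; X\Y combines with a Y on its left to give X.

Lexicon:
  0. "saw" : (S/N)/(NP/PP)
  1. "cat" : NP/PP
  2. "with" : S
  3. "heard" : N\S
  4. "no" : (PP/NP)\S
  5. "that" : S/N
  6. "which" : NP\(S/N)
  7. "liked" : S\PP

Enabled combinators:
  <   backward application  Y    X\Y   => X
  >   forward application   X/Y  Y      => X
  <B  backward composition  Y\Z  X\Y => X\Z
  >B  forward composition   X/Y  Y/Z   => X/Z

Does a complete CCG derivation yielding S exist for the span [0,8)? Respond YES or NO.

[0,8] S   <
  [0,7] PP   >
    [0,5] PP/NP   <
      [0,4] S   >
        [0,2] S/N   >
          [0,1] "saw" : (S/N)/(NP/PP)
          [1,2] "cat" : NP/PP
        [2,4] N   <
          [2,3] "with" : S
          [3,4] "heard" : N\S
      [4,5] "no" : (PP/NP)\S
    [5,7] NP   <
      [5,6] "that" : S/N
      [6,7] "which" : NP\(S/N)
  [7,8] "liked" : S\PP

YES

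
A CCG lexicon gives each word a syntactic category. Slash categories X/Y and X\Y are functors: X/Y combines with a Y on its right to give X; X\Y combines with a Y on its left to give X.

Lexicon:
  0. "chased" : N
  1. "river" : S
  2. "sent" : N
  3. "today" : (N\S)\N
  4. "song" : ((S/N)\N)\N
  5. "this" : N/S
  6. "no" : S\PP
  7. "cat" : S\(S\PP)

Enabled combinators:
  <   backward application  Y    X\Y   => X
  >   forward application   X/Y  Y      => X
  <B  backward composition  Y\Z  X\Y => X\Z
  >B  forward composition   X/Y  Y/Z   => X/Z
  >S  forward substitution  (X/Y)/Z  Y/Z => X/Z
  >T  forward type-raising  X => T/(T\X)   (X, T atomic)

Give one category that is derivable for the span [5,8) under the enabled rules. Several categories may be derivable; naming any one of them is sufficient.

[0,8] S   >
  [0,5] S/N   <
    [0,1] "chased" : N
    [1,5] (S/N)\N   <
      [1,4] N   >
        [1,2] N/(N\S)   >T
          [1,2] "river" : S
        [2,4] N\S   <
          [2,3] "sent" : N
          [3,4] "today" : (N\S)\N
      [4,5] "song" : ((S/N)\N)\N
  [5,8] N   >
    [5,6] "this" : N/S
    [6,8] S   <
      [6,7] "no" : S\PP
      [7,8] "cat" : S\(S\PP)

N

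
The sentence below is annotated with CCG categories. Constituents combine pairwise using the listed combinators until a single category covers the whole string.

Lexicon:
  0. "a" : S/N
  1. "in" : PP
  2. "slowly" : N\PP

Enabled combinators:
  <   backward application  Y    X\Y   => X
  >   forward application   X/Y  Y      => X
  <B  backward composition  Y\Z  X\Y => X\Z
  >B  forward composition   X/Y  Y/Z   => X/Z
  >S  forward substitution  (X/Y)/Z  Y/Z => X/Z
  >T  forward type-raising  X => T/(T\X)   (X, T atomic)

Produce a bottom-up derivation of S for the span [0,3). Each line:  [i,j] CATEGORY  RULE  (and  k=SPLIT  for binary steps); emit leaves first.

[0,1] S/N  lex  "a"
[1,2] PP  lex  "in"
[2,3] N\PP  lex  "slowly"
[1,3] N  <  k=2
[0,3] S  >  k=1

[0,3] S   >
  [0,1] "a" : S/N
  [1,3] N   <
    [1,2] "in" : PP
    [2,3] "slowly" : N\PP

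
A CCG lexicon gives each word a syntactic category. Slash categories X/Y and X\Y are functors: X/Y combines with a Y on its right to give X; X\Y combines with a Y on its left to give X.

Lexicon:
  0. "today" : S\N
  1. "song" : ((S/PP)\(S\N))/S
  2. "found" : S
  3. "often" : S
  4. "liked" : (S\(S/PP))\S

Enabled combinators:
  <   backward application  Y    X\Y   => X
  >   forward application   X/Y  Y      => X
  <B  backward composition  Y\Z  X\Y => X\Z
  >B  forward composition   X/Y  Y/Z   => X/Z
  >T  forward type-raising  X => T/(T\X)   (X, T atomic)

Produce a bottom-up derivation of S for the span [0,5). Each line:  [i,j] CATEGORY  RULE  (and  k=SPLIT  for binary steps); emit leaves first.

[0,5] S   <
  [0,3] S/PP   <
    [0,1] "today" : S\N
    [1,3] (S/PP)\(S\N)   >
      [1,2] "song" : ((S/PP)\(S\N))/S
      [2,3] "found" : S
  [3,5] S\(S/PP)   <
    [3,4] "often" : S
    [4,5] "liked" : (S\(S/PP))\S

[0,1] S\N  lex  "today"
[1,2] ((S/PP)\(S\N))/S  lex  "song"
[2,3] S  lex  "found"
[1,3] (S/PP)\(S\N)  >  k=2
[0,3] S/PP  <  k=1
[3,4] S  lex  "often"
[4,5] (S\(S/PP))\S  lex  "liked"
[3,5] S\(S/PP)  <  k=4
[0,5] S  <  k=3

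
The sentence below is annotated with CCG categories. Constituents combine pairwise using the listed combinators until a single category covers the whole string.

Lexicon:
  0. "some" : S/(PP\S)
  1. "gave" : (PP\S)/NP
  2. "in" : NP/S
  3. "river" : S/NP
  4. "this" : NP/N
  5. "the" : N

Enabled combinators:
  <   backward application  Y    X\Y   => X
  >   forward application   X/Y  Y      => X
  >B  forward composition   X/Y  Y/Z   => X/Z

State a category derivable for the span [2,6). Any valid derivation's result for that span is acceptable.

NP

[0,6] S   >
  [0,2] S/NP   >B
    [0,1] "some" : S/(PP\S)
    [1,2] "gave" : (PP\S)/NP
  [2,6] NP   >
    [2,3] "in" : NP/S
    [3,6] S   >
      [3,4] "river" : S/NP
      [4,6] NP   >
        [4,5] "this" : NP/N
        [5,6] "the" : N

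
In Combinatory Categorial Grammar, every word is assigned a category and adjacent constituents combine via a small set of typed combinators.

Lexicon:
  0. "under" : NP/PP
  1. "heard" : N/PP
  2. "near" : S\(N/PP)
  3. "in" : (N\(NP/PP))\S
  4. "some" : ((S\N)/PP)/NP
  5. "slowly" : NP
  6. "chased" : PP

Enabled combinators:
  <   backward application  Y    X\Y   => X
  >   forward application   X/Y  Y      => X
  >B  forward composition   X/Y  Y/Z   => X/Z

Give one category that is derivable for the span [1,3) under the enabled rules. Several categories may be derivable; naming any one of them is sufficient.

[0,7] S   <
  [0,4] N   <
    [0,1] "under" : NP/PP
    [1,4] N\(NP/PP)   <
      [1,3] S   <
        [1,2] "heard" : N/PP
        [2,3] "near" : S\(N/PP)
      [3,4] "in" : (N\(NP/PP))\S
  [4,7] S\N   >
    [4,6] (S\N)/PP   >
      [4,5] "some" : ((S\N)/PP)/NP
      [5,6] "slowly" : NP
    [6,7] "chased" : PP

S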